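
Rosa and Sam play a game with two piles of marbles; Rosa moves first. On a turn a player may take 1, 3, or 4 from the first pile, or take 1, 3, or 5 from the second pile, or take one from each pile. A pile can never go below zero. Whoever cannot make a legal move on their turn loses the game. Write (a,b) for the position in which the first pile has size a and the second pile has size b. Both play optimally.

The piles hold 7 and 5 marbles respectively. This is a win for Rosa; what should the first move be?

Positions with no move are L. A position that does have a move is losing for the player to move precisely when every available move leads to a winning position for the opponent. Fill in the labels:
No move ever increases a pile, so every position that can arise here has a ≤ 7 and b ≤ 5; it is enough to label the cells with 0 ≤ a ≤ 7 and 0 ≤ b ≤ 5.
Every move lowers a or b (never raises either), so fill the grid row by row in increasing a, and left to right within a row: each cell's successors are then already labelled.
      b=0  b=1  b=2  b=3  b=4  b=5
a=0:    L    W    L    W    L    W
a=1:    W    W    W    W    W    W
a=2:    L    W    L    W    L    W
a=3:    W    W    W    W    W    W
a=4:    W    L    W    L    W    L
a=5:    W    W    W    W    W    W
a=6:    W    L    W    L    W    L
a=7:    L    W    W    W    W    W
Cells with no legal move (terminal, hence L): (0,0).
The remaining L cells, each justified by listing all of its moves:
(0,2): L (sole option (0,1)(W) is W)
(0,4): L (options (0,3)(W), (0,1)(W) are all W)
(2,0): L (sole option (1,0)(W) is W)
(2,2): L (options (1,2)(W), (2,1)(W), (1,1)(W) are all W)
(2,4): L (options (1,4)(W), (2,3)(W), (2,1)(W), (1,3)(W) are all W)
(4,1): L (options (3,1)(W), (1,1)(W), (0,1)(W), (4,0)(W), (3,0)(W) are all W)
(4,3): L (options (3,3)(W), (1,3)(W), (0,3)(W), (4,2)(W), (4,0)(W), (3,2)(W) are all W)
(4,5): L (options (3,5)(W), (1,5)(W), (0,5)(W), (4,4)(W), (4,2)(W), (4,0)(W), (3,4)(W) are all W)
(6,1): L (options (5,1)(W), (3,1)(W), (2,1)(W), (6,0)(W), (5,0)(W) are all W)
(6,3): L (options (5,3)(W), (3,3)(W), (2,3)(W), (6,2)(W), (6,0)(W), (5,2)(W) are all W)
(6,5): L (options (5,5)(W), (3,5)(W), (2,5)(W), (6,4)(W), (6,2)(W), (6,0)(W), (5,4)(W) are all W)
(7,0): L (options (6,0)(W), (4,0)(W), (3,0)(W) are all W)
Every other cell has at least one move into one of the L cells above, so it is W.
From (7,5), the L positions reachable in one move are: (6,5), (4,5), (7,0). Any move reaching one of these is winning.

Move to (6,5).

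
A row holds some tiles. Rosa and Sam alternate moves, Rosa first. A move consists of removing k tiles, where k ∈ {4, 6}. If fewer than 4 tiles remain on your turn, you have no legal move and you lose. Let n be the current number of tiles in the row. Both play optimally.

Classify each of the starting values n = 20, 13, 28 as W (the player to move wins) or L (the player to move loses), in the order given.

Compute win/loss labels from the base case upward. A position with no move is L. Any other position is W if it can reach an L in one move, else L.
n=0: no move → L
n=1: no move → L
n=2: no move → L
n=3: no move → L
n=4: reaches L-position 0 → W
n=5: reaches L-position 1 → W
n=6: reaches L-position 2 → W
n=7: reaches L-position 3 → W
n=8: reaches L-position 2 → W
n=9: reaches L-position 3 → W
n=10: only reaches 6(W), 4(W), all W → L
n=11: only reaches 7(W), 5(W), all W → L
n=12: only reaches 8(W), 6(W), all W → L
n=13: only reaches 9(W), 7(W), all W → L
n=14: reaches L-position 10 → W
n=15: reaches L-position 11 → W
n=16: reaches L-position 12 → W
n=17: reaches L-position 13 → W
n=18: reaches L-position 12 → W
n=19: reaches L-position 13 → W
n=20: only reaches 16(W), 14(W), all W → L
n=21: only reaches 17(W), 15(W), all W → L
n=22: only reaches 18(W), 16(W), all W → L
n=23: only reaches 19(W), 17(W), all W → L
n=24: reaches L-position 20 → W
n=25: reaches L-position 21 → W
n=26: reaches L-position 22 → W
n=27: reaches L-position 23 → W
n=28: reaches L-position 22 → W

20: L, 13: L, 28: W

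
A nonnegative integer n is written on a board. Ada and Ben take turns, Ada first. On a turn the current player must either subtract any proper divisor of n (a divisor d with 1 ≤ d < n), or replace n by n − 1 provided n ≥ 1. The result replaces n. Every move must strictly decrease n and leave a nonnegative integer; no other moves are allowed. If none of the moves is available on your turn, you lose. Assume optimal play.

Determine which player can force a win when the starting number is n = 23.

Work bottom-up. With no move the player to move loses. Otherwise the position is W if at least one move leads to an L position for the opponent, and L if every move leads to a W.
n=0: no move → L
n=1: can move to 0, which is L ⇒ W
n=2: the only move is to 1(W), a W ⇒ L
n=3: can move to 2, which is L ⇒ W
n=4: can move to 2, which is L ⇒ W
n=5: the only move is to 4(W), a W ⇒ L
n=6: can move to 5, which is L ⇒ W
n=7: the only move is to 6(W), a W ⇒ L
n=8: can move to 7, which is L ⇒ W
n=9: moves to 6(W), 8(W); every one is W ⇒ L
n=10: can move to 5, which is L ⇒ W
n=11: the only move is to 10(W), a W ⇒ L
n=12: can move to 9, which is L ⇒ W
n=13: the only move is to 12(W), a W ⇒ L
n=14: can move to 7, which is L ⇒ W
n=15: moves to 10(W), 12(W), 14(W); every one is W ⇒ L
n=16: can move to 15, which is L ⇒ W
n=17: the only move is to 16(W), a W ⇒ L
n=18: can move to 9, which is L ⇒ W
n=19: the only move is to 18(W), a W ⇒ L
n=20: can move to 15, which is L ⇒ W
n=21: moves to 14(W), 18(W), 20(W); every one is W ⇒ L
n=22: can move to 11, which is L ⇒ W
n=23: the only move is to 22(W), a W ⇒ L
Every move from 23 reaches a W position, so the mover loses.

Ben wins.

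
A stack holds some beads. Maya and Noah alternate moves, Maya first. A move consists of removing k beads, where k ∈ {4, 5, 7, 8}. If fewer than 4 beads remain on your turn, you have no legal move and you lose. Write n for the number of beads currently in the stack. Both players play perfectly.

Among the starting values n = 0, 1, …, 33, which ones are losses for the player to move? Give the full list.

Work bottom-up. With no move the player to move loses. Otherwise the position is W if at least one move leads to an L position for the opponent, and L if every move leads to a W.
n=0: no move → L
n=1: no move → L
n=2: no move → L
n=3: no move → L
n=4: can move to 0, which is L ⇒ W
n=5: can move to 1, which is L ⇒ W
n=6: can move to 2, which is L ⇒ W
n=7: can move to 3, which is L ⇒ W
n=8: can move to 3, which is L ⇒ W
n=9: can move to 2, which is L ⇒ W
n=10: can move to 3, which is L ⇒ W
n=11: can move to 3, which is L ⇒ W
n=12: moves to 8(W), 7(W), 5(W), 4(W); every one is W ⇒ L
n=13: moves to 9(W), 8(W), 6(W), 5(W); every one is W ⇒ L
n=14: moves to 10(W), 9(W), 7(W), 6(W); every one is W ⇒ L
n=15: moves to 11(W), 10(W), 8(W), 7(W); every one is W ⇒ L
n=16: can move to 12, which is L ⇒ W
n=17: can move to 13, which is L ⇒ W
n=18: can move to 14, which is L ⇒ W
n=19: can move to 15, which is L ⇒ W
n=20: can move to 15, which is L ⇒ W
n=21: can move to 14, which is L ⇒ W
n=22: can move to 15, which is L ⇒ W
n=23: can move to 15, which is L ⇒ W
n=24: moves to 20(W), 19(W), 17(W), 16(W); every one is W ⇒ L
n=25: moves to 21(W), 20(W), 18(W), 17(W); every one is W ⇒ L
n=26: moves to 22(W), 21(W), 19(W), 18(W); every one is W ⇒ L
n=27: moves to 23(W), 22(W), 20(W), 19(W); every one is W ⇒ L
n=28: can move to 24, which is L ⇒ W
n=29: can move to 25, which is L ⇒ W
n=30: can move to 26, which is L ⇒ W
n=31: can move to 27, which is L ⇒ W
n=32: can move to 27, which is L ⇒ W
n=33: can move to 26, which is L ⇒ W
The losing starting values of n are exactly the entries labelled L in this table (12 of them).

0, 1, 2, 3, 12, 13, 14, 15, 24, 25, 26, 27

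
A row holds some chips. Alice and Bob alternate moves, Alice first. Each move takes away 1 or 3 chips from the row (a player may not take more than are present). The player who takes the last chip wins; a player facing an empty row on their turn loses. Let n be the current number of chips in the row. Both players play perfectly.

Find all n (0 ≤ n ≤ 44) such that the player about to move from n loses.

Work bottom-up. With no move the player to move loses. Otherwise the position is W if at least one move leads to an L position for the opponent, and L if every move leads to a W.
n=0: no move → L
n=1: reaches L-position 0 → W
n=2: only reaches 1(W), which is W → L
n=3: reaches L-position 2 → W
n=4: only reaches 3(W), 1(W), all W → L
n=5: reaches L-position 4 → W
n=6: only reaches 5(W), 3(W), all W → L
n=7: reaches L-position 6 → W
n=8: only reaches 7(W), 5(W), all W → L
n=9: reaches L-position 8 → W
n=10: only reaches 9(W), 7(W), all W → L
n=11: reaches L-position 10 → W
n=12: only reaches 11(W), 9(W), all W → L
n=13: reaches L-position 12 → W
n=14: only reaches 13(W), 11(W), all W → L
n=15: reaches L-position 14 → W
n=16: only reaches 15(W), 13(W), all W → L
n=17: reaches L-position 16 → W
n=18: only reaches 17(W), 15(W), all W → L
n=19: reaches L-position 18 → W
n=20: only reaches 19(W), 17(W), all W → L
n=21: reaches L-position 20 → W
n=22: only reaches 21(W), 19(W), all W → L
n=23: reaches L-position 22 → W
n=24: only reaches 23(W), 21(W), all W → L
n=25: reaches L-position 24 → W
n=26: only reaches 25(W), 23(W), all W → L
n=27: reaches L-position 26 → W
n=28: only reaches 27(W), 25(W), all W → L
n=29: reaches L-position 28 → W
n=30: only reaches 29(W), 27(W), all W → L
n=31: reaches L-position 30 → W
n=32: only reaches 31(W), 29(W), all W → L
n=33: reaches L-position 32 → W
n=34: only reaches 33(W), 31(W), all W → L
n=35: reaches L-position 34 → W
n=36: only reaches 35(W), 33(W), all W → L
n=37: reaches L-position 36 → W
n=38: only reaches 37(W), 35(W), all W → L
n=39: reaches L-position 38 → W
n=40: only reaches 39(W), 37(W), all W → L
n=41: reaches L-position 40 → W
n=42: only reaches 41(W), 39(W), all W → L
n=43: reaches L-position 42 → W
n=44: only reaches 43(W), 41(W), all W → L
Reading off the rows marked L gives the requested list; there are 23 such values of n.

0, 2, 4, 6, 8, 10, 12, 14, 16, 18, 20, 22, 24, 26, 28, 30, 32, 34, 36, 38, 40, 42, 44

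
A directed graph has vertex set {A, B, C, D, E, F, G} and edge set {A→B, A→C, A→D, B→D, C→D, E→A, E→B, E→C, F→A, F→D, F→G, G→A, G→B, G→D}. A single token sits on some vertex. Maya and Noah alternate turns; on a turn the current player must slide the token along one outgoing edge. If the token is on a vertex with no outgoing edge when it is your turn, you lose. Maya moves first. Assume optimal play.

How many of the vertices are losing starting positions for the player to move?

2

Label each position W (a win for the player to move) or L (a loss). A position with no legal move is L; any other position is W exactly when some move reaches an L, and L when every move reaches a W.
Every edge goes from a vertex to one that appears earlier in the order D, C, B, A, E, G, F, so processing vertices in that order labels each vertex after all of its successors.
D: no outgoing edge → L
C: reaches L-position D → W
B: reaches L-position D → W
A: reaches L-position D → W
E: only reaches A(W), B(W), C(W), all W → L
G: reaches L-position D → W
F: reaches L-position D → W
The L vertices are D, E; that is 2 in all.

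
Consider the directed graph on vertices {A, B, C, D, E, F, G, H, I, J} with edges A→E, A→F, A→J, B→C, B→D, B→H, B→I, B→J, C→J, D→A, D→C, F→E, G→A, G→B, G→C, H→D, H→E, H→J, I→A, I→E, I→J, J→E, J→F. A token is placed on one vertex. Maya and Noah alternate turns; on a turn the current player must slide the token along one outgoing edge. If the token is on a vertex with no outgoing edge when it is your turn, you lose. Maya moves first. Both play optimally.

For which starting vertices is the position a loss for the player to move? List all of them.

Positions with no move are L. A position that does have a move is losing for the player to move precisely when every available move leads to a winning position for the opponent. Fill in the labels:
Every edge goes from a vertex to one that appears earlier in the order E, F, J, A, C, D, I, H, B, G, so processing vertices in that order labels each vertex after all of its successors.
E: no outgoing edge → L
F: W (go to E, an L position)
J: W (go to E, an L position)
A: W (go to E, an L position)
C: L (sole option J(W) is W)
D: W (go to C, an L position)
I: W (go to E, an L position)
H: W (go to E, an L position)
B: W (go to C, an L position)
G: W (go to C, an L position)
The losing starting vertices are exactly the entries labelled L in this table (2 of them).

C, E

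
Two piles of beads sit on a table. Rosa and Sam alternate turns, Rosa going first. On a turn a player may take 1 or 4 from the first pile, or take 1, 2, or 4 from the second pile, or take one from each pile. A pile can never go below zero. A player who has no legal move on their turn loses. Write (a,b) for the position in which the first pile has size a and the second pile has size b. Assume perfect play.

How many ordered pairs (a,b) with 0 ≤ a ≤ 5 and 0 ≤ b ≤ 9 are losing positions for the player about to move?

Compute win/loss labels from the base case upward. A position with no move is L. Any other position is W if it can reach an L in one move, else L.
Every move lowers a or b (never raises either), so fill the grid row by row in increasing a, and left to right within a row: each cell's successors are then already labelled.
      b=0  b=1  b=2  b=3  b=4  b=5  b=6  b=7  b=8  b=9
a=0:    L    W    W    L    W    W    L    W    W    L
a=1:    W    W    L    W    W    L    W    W    L    W
a=2:    L    W    W    W    W    W    W    L    W    W
a=3:    W    W    L    W    W    L    W    W    W    W
a=4:    W    L    W    W    L    W    W    L    W    W
a=5:    L    W    W    L    W    W    L    W    W    L
Cells with no legal move (terminal, hence L): (0,0).
The remaining L cells, each justified by listing all of its moves:
(0,3): L (options (0,2)(W), (0,1)(W) are all W)
(0,6): L (options (0,5)(W), (0,4)(W), (0,2)(W) are all W)
(0,9): L (options (0,8)(W), (0,7)(W), (0,5)(W) are all W)
(1,2): L (options (0,2)(W), (1,1)(W), (1,0)(W), (0,1)(W) are all W)
(1,5): L (options (0,5)(W), (1,4)(W), (1,3)(W), (1,1)(W), (0,4)(W) are all W)
(1,8): L (options (0,8)(W), (1,7)(W), (1,6)(W), (1,4)(W), (0,7)(W) are all W)
(2,0): L (sole option (1,0)(W) is W)
(2,7): L (options (1,7)(W), (2,6)(W), (2,5)(W), (2,3)(W), (1,6)(W) are all W)
(3,2): L (options (2,2)(W), (3,1)(W), (3,0)(W), (2,1)(W) are all W)
(3,5): L (options (2,5)(W), (3,4)(W), (3,3)(W), (3,1)(W), (2,4)(W) are all W)
(4,1): L (options (3,1)(W), (0,1)(W), (4,0)(W), (3,0)(W) are all W)
(4,4): L (options (3,4)(W), (0,4)(W), (4,3)(W), (4,2)(W), (4,0)(W), (3,3)(W) are all W)
(4,7): L (options (3,7)(W), (0,7)(W), (4,6)(W), (4,5)(W), (4,3)(W), (3,6)(W) are all W)
(5,0): L (options (4,0)(W), (1,0)(W) are all W)
(5,3): L (options (4,3)(W), (1,3)(W), (5,2)(W), (5,1)(W), (4,2)(W) are all W)
(5,6): L (options (4,6)(W), (1,6)(W), (5,5)(W), (5,4)(W), (5,2)(W), (4,5)(W) are all W)
(5,9): L (options (4,9)(W), (1,9)(W), (5,8)(W), (5,7)(W), (5,5)(W), (4,8)(W) are all W)
Every other cell has at least one move into one of the L cells above, so it is W.
L cells per row: a=0: 4, a=1: 3, a=2: 2, a=3: 2, a=4: 3, a=5: 4; total 18.

18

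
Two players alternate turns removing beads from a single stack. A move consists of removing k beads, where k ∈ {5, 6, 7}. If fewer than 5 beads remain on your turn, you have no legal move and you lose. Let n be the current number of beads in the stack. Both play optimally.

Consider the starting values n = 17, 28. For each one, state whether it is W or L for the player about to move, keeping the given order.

17: W, 28: L

Positions with no move are L. A position that does have a move is losing for the player to move precisely when every available move leads to a winning position for the opponent. Fill in the labels:
n=0: no move → L
n=1: no move → L
n=2: no move → L
n=3: no move → L
n=4: no move → L
n=5: reaches L-position 0 → W
n=6: reaches L-position 1 → W
n=7: reaches L-position 2 → W
n=8: reaches L-position 3 → W
n=9: reaches L-position 4 → W
n=10: reaches L-position 4 → W
n=11: reaches L-position 4 → W
n=12: only reaches 7(W), 6(W), 5(W), all W → L
n=13: only reaches 8(W), 7(W), 6(W), all W → L
n=14: only reaches 9(W), 8(W), 7(W), all W → L
n=15: only reaches 10(W), 9(W), 8(W), all W → L
n=16: only reaches 11(W), 10(W), 9(W), all W → L
n=17: reaches L-position 12 → W
n=18: reaches L-position 13 → W
n=19: reaches L-position 14 → W
n=20: reaches L-position 15 → W
n=21: reaches L-position 16 → W
n=22: reaches L-position 16 → W
n=23: reaches L-position 16 → W
n=24: only reaches 19(W), 18(W), 17(W), all W → L
n=25: only reaches 20(W), 19(W), 18(W), all W → L
n=26: only reaches 21(W), 20(W), 19(W), all W → L
n=27: only reaches 22(W), 21(W), 20(W), all W → L
n=28: only reaches 23(W), 22(W), 21(W), all W → L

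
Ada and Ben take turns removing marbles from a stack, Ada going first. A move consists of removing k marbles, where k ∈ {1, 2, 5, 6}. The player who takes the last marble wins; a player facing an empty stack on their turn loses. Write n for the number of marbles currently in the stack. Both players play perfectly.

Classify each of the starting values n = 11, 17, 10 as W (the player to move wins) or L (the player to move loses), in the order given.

11: W, 17: L, 10: L

Compute win/loss labels from the base case upward. A position with no move is L. Any other position is W if it can reach an L in one move, else L.
n=0: no move → L
n=1: →0(L), so W
n=2: →0(L), so W
n=3: →2(W), 1(W) — all W, so L
n=4: →3(L), so W
n=5: →3(L), so W
n=6: →0(L), so W
n=7: →6(W), 5(W), 2(W), 1(W) — all W, so L
n=8: →7(L), so W
n=9: →7(L), so W
n=10: →9(W), 8(W), 5(W), 4(W) — all W, so L
n=11: →10(L), so W
n=12: →10(L), so W
n=13: →7(L), so W
n=14: →13(W), 12(W), 9(W), 8(W) — all W, so L
n=15: →14(L), so W
n=16: →14(L), so W
n=17: →16(W), 15(W), 12(W), 11(W) — all W, so L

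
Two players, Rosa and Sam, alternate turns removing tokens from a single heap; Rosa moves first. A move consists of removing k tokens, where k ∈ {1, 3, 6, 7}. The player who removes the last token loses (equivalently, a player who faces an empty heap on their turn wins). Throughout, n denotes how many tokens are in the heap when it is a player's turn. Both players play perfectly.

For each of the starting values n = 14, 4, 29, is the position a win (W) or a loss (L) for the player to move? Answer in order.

14: W, 4: W, 29: L

Use the standard recursion: the mover wins at a terminal position; elsewhere, the mover wins exactly when some move hands the opponent an L position.
n=0: no move; the opponent has just taken the last token and therefore loses → W
n=1: the only move is to 0(W), a W ⇒ L
n=2: can move to 1, which is L ⇒ W
n=3: moves to 2(W), 0(W); every one is W ⇒ L
n=4: can move to 3, which is L ⇒ W
n=5: moves to 4(W), 2(W); every one is W ⇒ L
n=6: can move to 5, which is L ⇒ W
n=7: can move to 1, which is L ⇒ W
n=8: can move to 5, which is L ⇒ W
n=9: can move to 3, which is L ⇒ W
n=10: can move to 3, which is L ⇒ W
n=11: can move to 5, which is L ⇒ W
n=12: can move to 5, which is L ⇒ W
n=13: moves to 12(W), 10(W), 7(W), 6(W); every one is W ⇒ L
n=14: can move to 13, which is L ⇒ W
n=15: moves to 14(W), 12(W), 9(W), 8(W); every one is W ⇒ L
n=16: can move to 15, which is L ⇒ W
n=17: moves to 16(W), 14(W), 11(W), 10(W); every one is W ⇒ L
n=18: can move to 17, which is L ⇒ W
n=19: can move to 13, which is L ⇒ W
n=20: can move to 17, which is L ⇒ W
n=21: can move to 15, which is L ⇒ W
n=22: can move to 15, which is L ⇒ W
n=23: can move to 17, which is L ⇒ W
n=24: can move to 17, which is L ⇒ W
n=25: moves to 24(W), 22(W), 19(W), 18(W); every one is W ⇒ L
n=26: can move to 25, which is L ⇒ W
n=27: moves to 26(W), 24(W), 21(W), 20(W); every one is W ⇒ L
n=28: can move to 27, which is L ⇒ W
n=29: moves to 28(W), 26(W), 23(W), 22(W); every one is W ⇒ L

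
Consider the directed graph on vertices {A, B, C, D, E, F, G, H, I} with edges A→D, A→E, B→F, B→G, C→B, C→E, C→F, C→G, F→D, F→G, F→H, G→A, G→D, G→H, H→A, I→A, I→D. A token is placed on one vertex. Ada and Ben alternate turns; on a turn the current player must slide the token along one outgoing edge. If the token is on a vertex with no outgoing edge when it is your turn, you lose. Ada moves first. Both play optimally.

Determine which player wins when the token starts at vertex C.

Positions with no move are L. A position that does have a move is losing for the player to move precisely when every available move leads to a winning position for the opponent. Fill in the labels:
Every edge goes from a vertex to one that appears earlier in the order D, E, A, H, G, F, I, B, C, so processing vertices in that order labels each vertex after all of its successors.
D: no outgoing edge → L
E: no outgoing edge → L
A: can move to E, which is L ⇒ W
H: the only move is to A(W), a W ⇒ L
G: can move to H, which is L ⇒ W
F: can move to H, which is L ⇒ W
I: can move to D, which is L ⇒ W
B: moves to F(W), G(W); every one is W ⇒ L
C: can move to B, which is L ⇒ W
From C Ada can move to B, reaching an L position.

Ada wins.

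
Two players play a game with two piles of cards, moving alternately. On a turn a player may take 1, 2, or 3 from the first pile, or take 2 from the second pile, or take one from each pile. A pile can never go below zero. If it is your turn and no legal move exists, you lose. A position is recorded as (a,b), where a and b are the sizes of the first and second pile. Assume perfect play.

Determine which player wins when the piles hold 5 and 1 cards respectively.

Label each position W (a win for the player to move) or L (a loss). A position with no legal move is L; any other position is W exactly when some move reaches an L, and L when every move reaches a W.
No move ever increases a pile, so every position that can arise here has a ≤ 5 and b ≤ 1; it is enough to label the cells with 0 ≤ a ≤ 5 and 0 ≤ b ≤ 1.
Every move lowers a or b (never raises either), so fill the grid row by row in increasing a, and left to right within a row: each cell's successors are then already labelled.
      b=0  b=1
a=0:    L    L
a=1:    W    W
a=2:    W    W
a=3:    W    W
a=4:    L    L
a=5:    W    W
Cells with no legal move (terminal, hence L): (0,0), (0,1).
The remaining L cells, each justified by listing all of its moves:
(4,0): L (options (3,0)(W), (2,0)(W), (1,0)(W) are all W)
(4,1): L (options (3,1)(W), (2,1)(W), (1,1)(W), (3,0)(W) are all W)
Every other cell has at least one move into one of the L cells above, so it is W.
From (5,1) the player to move can move to (4,1), reaching an L position.

The first player wins.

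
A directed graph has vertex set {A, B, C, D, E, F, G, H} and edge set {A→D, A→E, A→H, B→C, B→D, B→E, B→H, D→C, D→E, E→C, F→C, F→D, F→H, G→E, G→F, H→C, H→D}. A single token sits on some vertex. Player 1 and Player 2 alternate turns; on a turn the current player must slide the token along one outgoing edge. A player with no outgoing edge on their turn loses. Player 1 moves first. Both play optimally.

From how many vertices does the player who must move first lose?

3

Build the W/L table. Terminal = L. A non-terminal position is W if it has a move to some L; otherwise it is L.
Every edge goes from a vertex to one that appears earlier in the order C, E, D, H, A, B, F, G, so processing vertices in that order labels each vertex after all of its successors.
C: no outgoing edge → L
E: →C(L), so W
D: →C(L), so W
H: →C(L), so W
A: →H(W), D(W), E(W) — all W, so L
B: →C(L), so W
F: →C(L), so W
G: →F(W), E(W) — all W, so L
The L vertices are A, C, G; that is 3 in all.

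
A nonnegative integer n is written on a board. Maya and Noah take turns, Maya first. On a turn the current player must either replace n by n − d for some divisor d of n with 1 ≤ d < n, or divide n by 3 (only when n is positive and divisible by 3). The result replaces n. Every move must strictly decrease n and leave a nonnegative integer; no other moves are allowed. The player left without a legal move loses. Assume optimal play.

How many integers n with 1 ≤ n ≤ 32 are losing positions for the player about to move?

Label each position W (a win for the player to move) or L (a loss). A position with no legal move is L; any other position is W exactly when some move reaches an L, and L when every move reaches a W.
n=0: no move → L
n=1: no move → L
n=2: can move to 1, which is L ⇒ W
n=3: can move to 1, which is L ⇒ W
n=4: moves to 2(W), 3(W); every one is W ⇒ L
n=5: can move to 4, which is L ⇒ W
n=6: can move to 4, which is L ⇒ W
n=7: the only move is to 6(W), a W ⇒ L
n=8: can move to 4, which is L ⇒ W
n=9: moves to 3(W), 6(W), 8(W); every one is W ⇒ L
n=10: can move to 9, which is L ⇒ W
n=11: the only move is to 10(W), a W ⇒ L
n=12: can move to 4, which is L ⇒ W
n=13: the only move is to 12(W), a W ⇒ L
n=14: can move to 7, which is L ⇒ W
n=15: moves to 5(W), 10(W), 12(W), 14(W); every one is W ⇒ L
n=16: can move to 15, which is L ⇒ W
n=17: the only move is to 16(W), a W ⇒ L
n=18: can move to 9, which is L ⇒ W
n=19: the only move is to 18(W), a W ⇒ L
n=20: can move to 15, which is L ⇒ W
n=21: can move to 7, which is L ⇒ W
n=22: can move to 11, which is L ⇒ W
n=23: the only move is to 22(W), a W ⇒ L
n=24: can move to 23, which is L ⇒ W
n=25: moves to 20(W), 24(W); every one is W ⇒ L
n=26: can move to 13, which is L ⇒ W
n=27: can move to 9, which is L ⇒ W
n=28: moves to 14(W), 21(W), 24(W), 26(W), 27(W); every one is W ⇒ L
n=29: can move to 28, which is L ⇒ W
n=30: can move to 15, which is L ⇒ W
n=31: the only move is to 30(W), a W ⇒ L
n=32: can move to 28, which is L ⇒ W
L entries with 1 ≤ n ≤ 32 (n=0 is outside the asked range and is not counted): n = 1, 4, 7, 9, 11, 13, 15, 17, 19, 23, 25, 28, 31; that makes 13.

13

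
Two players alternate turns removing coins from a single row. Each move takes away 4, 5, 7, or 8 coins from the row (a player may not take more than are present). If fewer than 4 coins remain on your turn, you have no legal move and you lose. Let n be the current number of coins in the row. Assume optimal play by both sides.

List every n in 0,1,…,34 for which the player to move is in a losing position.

Classify positions by backward induction: terminal positions (no move available) are L. From any other position, the mover wins iff some move reaches an L.
n=0: no move → L
n=1: no move → L
n=2: no move → L
n=3: no move → L
n=4: W (go to 0, an L position)
n=5: W (go to 1, an L position)
n=6: W (go to 2, an L position)
n=7: W (go to 3, an L position)
n=8: W (go to 3, an L position)
n=9: W (go to 2, an L position)
n=10: W (go to 3, an L position)
n=11: W (go to 3, an L position)
n=12: L (options 8(W), 7(W), 5(W), 4(W) are all W)
n=13: L (options 9(W), 8(W), 6(W), 5(W) are all W)
n=14: L (options 10(W), 9(W), 7(W), 6(W) are all W)
n=15: L (options 11(W), 10(W), 8(W), 7(W) are all W)
n=16: W (go to 12, an L position)
n=17: W (go to 13, an L position)
n=18: W (go to 14, an L position)
n=19: W (go to 15, an L position)
n=20: W (go to 15, an L position)
n=21: W (go to 14, an L position)
n=22: W (go to 15, an L position)
n=23: W (go to 15, an L position)
n=24: L (options 20(W), 19(W), 17(W), 16(W) are all W)
n=25: L (options 21(W), 20(W), 18(W), 17(W) are all W)
n=26: L (options 22(W), 21(W), 19(W), 18(W) are all W)
n=27: L (options 23(W), 22(W), 20(W), 19(W) are all W)
n=28: W (go to 24, an L position)
n=29: W (go to 25, an L position)
n=30: W (go to 26, an L position)
n=31: W (go to 27, an L position)
n=32: W (go to 27, an L position)
n=33: W (go to 26, an L position)
n=34: W (go to 27, an L position)
Reading off the rows marked L gives the requested list; there are 12 such values of n.

0, 1, 2, 3, 12, 13, 14, 15, 24, 25, 26, 27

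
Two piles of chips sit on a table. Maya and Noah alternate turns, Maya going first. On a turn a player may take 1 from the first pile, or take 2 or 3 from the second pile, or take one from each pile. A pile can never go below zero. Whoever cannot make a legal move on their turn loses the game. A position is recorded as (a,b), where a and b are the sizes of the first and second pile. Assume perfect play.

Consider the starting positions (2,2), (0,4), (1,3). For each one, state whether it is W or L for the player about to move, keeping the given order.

Build the W/L table. Terminal = L. A non-terminal position is W if it has a move to some L; otherwise it is L.
No move ever increases a pile, so every position that can arise here has a ≤ 2 and b ≤ 4; it is enough to label the cells with 0 ≤ a ≤ 2 and 0 ≤ b ≤ 4.
Every move lowers a or b (never raises either), so fill the grid row by row in increasing a, and left to right within a row: each cell's successors are then already labelled.
      b=0  b=1  b=2  b=3  b=4
a=0:    L    L    W    W    W
a=1:    W    W    W    L    L
a=2:    L    L    W    W    W
Cells with no legal move (terminal, hence L): (0,0), (0,1).
The remaining L cells, each justified by listing all of its moves:
(1,3): only reaches (0,3)(W), (1,1)(W), (1,0)(W), (0,2)(W), all W → L
(1,4): only reaches (0,4)(W), (1,2)(W), (1,1)(W), (0,3)(W), all W → L
(2,0): only reaches (1,0)(W), which is W → L
(2,1): only reaches (1,1)(W), (1,0)(W), all W → L
Every other cell has at least one move into one of the L cells above, so it is W.
(2,2): the move to (2,0) reaches an L cell, so W
(0,4): the move to (0,1) reaches an L cell, so W
(1,3): one of the L cells justified above, so L

(2,2): W, (0,4): W, (1,3): L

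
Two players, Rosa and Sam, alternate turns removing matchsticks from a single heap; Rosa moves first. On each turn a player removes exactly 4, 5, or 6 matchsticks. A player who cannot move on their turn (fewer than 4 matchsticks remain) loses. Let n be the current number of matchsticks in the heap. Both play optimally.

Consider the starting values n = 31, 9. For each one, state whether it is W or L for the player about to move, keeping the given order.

Classify positions by backward induction: terminal positions (no move available) are L. From any other position, the mover wins iff some move reaches an L.
n=0: no move → L
n=1: no move → L
n=2: no move → L
n=3: no move → L
n=4: →0(L), so W
n=5: →1(L), so W
n=6: →2(L), so W
n=7: →3(L), so W
n=8: →3(L), so W
n=9: →3(L), so W
n=10: →6(W), 5(W), 4(W) — all W, so L
n=11: →7(W), 6(W), 5(W) — all W, so L
n=12: →8(W), 7(W), 6(W) — all W, so L
n=13: →9(W), 8(W), 7(W) — all W, so L
n=14: →10(L), so W
n=15: →11(L), so W
n=16: →12(L), so W
n=17: →13(L), so W
n=18: →13(L), so W
n=19: →13(L), so W
n=20: →16(W), 15(W), 14(W) — all W, so L
n=21: →17(W), 16(W), 15(W) — all W, so L
n=22: →18(W), 17(W), 16(W) — all W, so L
n=23: →19(W), 18(W), 17(W) — all W, so L
n=24: →20(L), so W
n=25: →21(L), so W
n=26: →22(L), so W
n=27: →23(L), so W
n=28: →23(L), so W
n=29: →23(L), so W
n=30: →26(W), 25(W), 24(W) — all W, so L
n=31: →27(W), 26(W), 25(W) — all W, so L

31: L, 9: W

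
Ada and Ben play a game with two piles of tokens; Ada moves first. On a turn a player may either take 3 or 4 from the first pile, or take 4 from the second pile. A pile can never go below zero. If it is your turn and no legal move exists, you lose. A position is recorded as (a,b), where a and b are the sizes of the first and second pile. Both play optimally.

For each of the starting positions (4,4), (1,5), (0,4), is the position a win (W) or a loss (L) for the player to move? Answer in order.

(4,4): L, (1,5): W, (0,4): W

Compute win/loss labels from the base case upward. A position with no move is L. Any other position is W if it can reach an L in one move, else L.
No move ever increases a pile, so every position that can arise here has a ≤ 4 and b ≤ 5; it is enough to label the cells with 0 ≤ a ≤ 4 and 0 ≤ b ≤ 5.
Every move lowers a or b (never raises either), so fill the grid row by row in increasing a, and left to right within a row: each cell's successors are then already labelled.
      b=0  b=1  b=2  b=3  b=4  b=5
a=0:    L    L    L    L    W    W
a=1:    L    L    L    L    W    W
a=2:    L    L    L    L    W    W
a=3:    W    W    W    W    L    L
a=4:    W    W    W    W    L    L
Cells with no legal move (terminal, hence L): (0,0), (0,1), (0,2), (0,3), (1,0), (1,1), (1,2), (1,3), (2,0), (2,1), (2,2), (2,3).
The remaining L cells, each justified by listing all of its moves:
(3,4): L (options (0,4)(W), (3,0)(W) are all W)
(3,5): L (options (0,5)(W), (3,1)(W) are all W)
(4,4): L (options (1,4)(W), (0,4)(W), (4,0)(W) are all W)
(4,5): L (options (1,5)(W), (0,5)(W), (4,1)(W) are all W)
Every other cell has at least one move into one of the L cells above, so it is W.
(4,4): one of the L cells justified above, so L
(1,5): the move to (1,1) reaches an L cell, so W
(0,4): the move to (0,0) reaches an L cell, so W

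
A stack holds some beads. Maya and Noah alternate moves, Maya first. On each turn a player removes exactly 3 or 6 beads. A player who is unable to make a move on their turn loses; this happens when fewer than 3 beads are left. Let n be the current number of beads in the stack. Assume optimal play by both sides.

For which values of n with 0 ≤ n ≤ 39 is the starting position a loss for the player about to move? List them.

0, 1, 2, 9, 10, 11, 18, 19, 20, 27, 28, 29, 36, 37, 38

Work bottom-up. With no move the player to move loses. Otherwise the position is W if at least one move leads to an L position for the opponent, and L if every move leads to a W.
n=0: no move → L
n=1: no move → L
n=2: no move → L
n=3: reaches L-position 0 → W
n=4: reaches L-position 1 → W
n=5: reaches L-position 2 → W
n=6: reaches L-position 0 → W
n=7: reaches L-position 1 → W
n=8: reaches L-position 2 → W
n=9: only reaches 6(W), 3(W), all W → L
n=10: only reaches 7(W), 4(W), all W → L
n=11: only reaches 8(W), 5(W), all W → L
n=12: reaches L-position 9 → W
n=13: reaches L-position 10 → W
n=14: reaches L-position 11 → W
n=15: reaches L-position 9 → W
n=16: reaches L-position 10 → W
n=17: reaches L-position 11 → W
n=18: only reaches 15(W), 12(W), all W → L
n=19: only reaches 16(W), 13(W), all W → L
n=20: only reaches 17(W), 14(W), all W → L
n=21: reaches L-position 18 → W
n=22: reaches L-position 19 → W
n=23: reaches L-position 20 → W
n=24: reaches L-position 18 → W
n=25: reaches L-position 19 → W
n=26: reaches L-position 20 → W
n=27: only reaches 24(W), 21(W), all W → L
n=28: only reaches 25(W), 22(W), all W → L
n=29: only reaches 26(W), 23(W), all W → L
n=30: reaches L-position 27 → W
n=31: reaches L-position 28 → W
n=32: reaches L-position 29 → W
n=33: reaches L-position 27 → W
n=34: reaches L-position 28 → W
n=35: reaches L-position 29 → W
n=36: only reaches 33(W), 30(W), all W → L
n=37: only reaches 34(W), 31(W), all W → L
n=38: only reaches 35(W), 32(W), all W → L
n=39: reaches L-position 36 → W
Reading off the rows marked L gives the requested list; there are 15 such values of n.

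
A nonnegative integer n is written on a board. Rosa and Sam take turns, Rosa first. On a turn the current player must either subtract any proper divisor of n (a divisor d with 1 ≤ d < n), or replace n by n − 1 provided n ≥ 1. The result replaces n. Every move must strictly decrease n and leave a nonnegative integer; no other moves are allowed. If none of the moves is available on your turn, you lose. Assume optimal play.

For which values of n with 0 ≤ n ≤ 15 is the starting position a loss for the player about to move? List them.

Compute win/loss labels from the base case upward. A position with no move is L. Any other position is W if it can reach an L in one move, else L.
n=0: no move → L
n=1: →0(L), so W
n=2: →1(W) only, which is W, so L
n=3: →2(L), so W
n=4: →2(L), so W
n=5: →4(W) only, which is W, so L
n=6: →5(L), so W
n=7: →6(W) only, which is W, so L
n=8: →7(L), so W
n=9: →6(W), 8(W) — all W, so L
n=10: →5(L), so W
n=11: →10(W) only, which is W, so L
n=12: →9(L), so W
n=13: →12(W) only, which is W, so L
n=14: →7(L), so W
n=15: →10(W), 12(W), 14(W) — all W, so L
Reading off the rows marked L gives the requested list; there are 8 such values of n.

0, 2, 5, 7, 9, 11, 13, 15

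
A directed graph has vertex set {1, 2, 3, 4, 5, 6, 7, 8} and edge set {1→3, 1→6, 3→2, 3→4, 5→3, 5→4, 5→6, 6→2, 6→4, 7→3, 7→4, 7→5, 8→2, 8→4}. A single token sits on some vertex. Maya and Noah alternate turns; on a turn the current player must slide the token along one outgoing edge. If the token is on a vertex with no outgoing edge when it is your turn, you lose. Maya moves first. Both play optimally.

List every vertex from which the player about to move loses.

Work bottom-up. With no move the player to move loses. Otherwise the position is W if at least one move leads to an L position for the opponent, and L if every move leads to a W.
Every edge goes from a vertex to one that appears earlier in the order 4, 2, 6, 3, 5, 1, 8, 7, so processing vertices in that order labels each vertex after all of its successors.
4: no outgoing edge → L
2: no outgoing edge → L
6: reaches L-position 2 → W
3: reaches L-position 2 → W
5: reaches L-position 4 → W
1: only reaches 3(W), 6(W), all W → L
8: reaches L-position 2 → W
7: reaches L-position 4 → W
Reading off the rows marked L gives the requested list; there are 3 such vertices.

1, 2, 4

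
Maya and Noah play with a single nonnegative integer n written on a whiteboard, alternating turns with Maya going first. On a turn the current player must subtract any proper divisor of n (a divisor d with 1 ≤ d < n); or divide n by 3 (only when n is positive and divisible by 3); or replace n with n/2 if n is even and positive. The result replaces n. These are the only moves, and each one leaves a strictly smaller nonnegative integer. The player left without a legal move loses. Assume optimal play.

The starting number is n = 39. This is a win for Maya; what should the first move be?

Use the standard recursion: the mover loses at a terminal position; elsewhere, the mover wins exactly when some move hands the opponent an L position.
n=0: no move → L
n=1: no move → L
n=2: reaches L-position 1 → W
n=3: reaches L-position 1 → W
n=4: only reaches 2(W), 3(W), all W → L
n=5: reaches L-position 4 → W
n=6: reaches L-position 4 → W
n=7: only reaches 6(W), which is W → L
n=8: reaches L-position 4 → W
n=9: only reaches 3(W), 6(W), 8(W), all W → L
n=10: reaches L-position 9 → W
n=11: only reaches 10(W), which is W → L
n=12: reaches L-position 4 → W
n=13: only reaches 12(W), which is W → L
n=14: reaches L-position 7 → W
n=15: only reaches 5(W), 10(W), 12(W), 14(W), all W → L
n=16: reaches L-position 15 → W
n=17: only reaches 16(W), which is W → L
n=18: reaches L-position 9 → W
n=19: only reaches 18(W), which is W → L
n=20: reaches L-position 15 → W
n=21: reaches L-position 7 → W
n=22: reaches L-position 11 → W
n=23: only reaches 22(W), which is W → L
n=24: reaches L-position 23 → W
n=25: only reaches 20(W), 24(W), all W → L
n=26: reaches L-position 13 → W
n=27: reaches L-position 9 → W
n=28: only reaches 14(W), 21(W), 24(W), 26(W), 27(W), all W → L
n=29: reaches L-position 28 → W
n=30: reaches L-position 15 → W
n=31: only reaches 30(W), which is W → L
n=32: reaches L-position 28 → W
n=33: reaches L-position 11 → W
n=34: reaches L-position 17 → W
n=35: reaches L-position 28 → W
n=36: only reaches 12(W), 18(W), 24(W), 27(W), 30(W), 32(W), 33(W), 34(W), 35(W), all W → L
n=37: reaches L-position 36 → W
n=38: reaches L-position 19 → W
n=39: reaches L-position 13 → W
From 39, the L positions reachable in one move are: 13, 36. Any move reaching one of these is winning.

Move to 13.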